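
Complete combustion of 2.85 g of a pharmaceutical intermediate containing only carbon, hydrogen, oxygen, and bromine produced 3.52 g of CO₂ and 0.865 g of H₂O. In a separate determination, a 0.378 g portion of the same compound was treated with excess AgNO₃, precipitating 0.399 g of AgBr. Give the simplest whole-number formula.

C5H6BrO2

mol C = 3.52 g CO₂ ÷ 44.009 g/mol = 0.07998 mol
mol H = 2 × 0.865 g H₂O ÷ 18.015 g/mol = 0.09603 mol
From the AgBr data: mol Br per gram of compound = (0.399 ÷ 187.772) ÷ 0.378 = 0.005621 mol/g, so in the 2.85 g combustion sample mol Br = 0.01602 mol
mass O = 2.85 − (0.9607 + 0.09680 + 1.280) = 0.5124 g → mol O = 0.5124 ÷ 15.999 = 0.03202 mol
Divide by the smallest (0.01602 mol): C 4.992, H 5.994, Br 1.000, O 1.999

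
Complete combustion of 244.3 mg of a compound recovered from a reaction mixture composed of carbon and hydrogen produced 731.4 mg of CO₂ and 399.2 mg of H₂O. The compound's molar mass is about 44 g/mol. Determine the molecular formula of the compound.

mol C = 0.7314 g CO₂ ÷ 44.009 g/mol = 0.016619 mol
mol H = 2 × 0.3992 g H₂O ÷ 18.015 g/mol = 0.044319 mol
Divide by the smallest (0.016619 mol): C 1.000, H 2.667
Multiplying each by 3 gives whole numbers: C 3.00, H 8.00
Empirical formula: C3H8
Empirical-formula mass = 44.10 g/mol; 44 ÷ 44.10 ≈ 1, so the molecular formula is C3H8.

C3H8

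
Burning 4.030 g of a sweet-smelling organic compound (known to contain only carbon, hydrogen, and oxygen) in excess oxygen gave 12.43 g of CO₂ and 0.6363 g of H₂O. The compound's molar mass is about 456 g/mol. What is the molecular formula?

C32H8O4

mol C = 12.43 g CO₂ ÷ 44.009 g/mol = 0.28244 mol
mol H = 2 × 0.6363 g H₂O ÷ 18.015 g/mol = 0.070641 mol
mass O = 4.030 − (3.3924 + 0.071206) = 0.56638 g → mol O = 0.56638 ÷ 15.999 = 0.035401 mol
Divide by the smallest (0.035401 mol): C 7.978, H 1.995, O 1.000
Empirical formula: C8H2O
Empirical-formula mass = 114.10 g/mol; 456 ÷ 114.10 ≈ 4, so the molecular formula is C32H8O4.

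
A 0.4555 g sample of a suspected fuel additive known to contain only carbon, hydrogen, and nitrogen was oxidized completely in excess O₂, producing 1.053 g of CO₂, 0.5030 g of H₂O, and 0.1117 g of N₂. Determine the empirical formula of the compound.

mol C = 1.053 g CO₂ ÷ 44.009 g/mol = 0.023927 mol
mol H = 2 × 0.5030 g H₂O ÷ 18.015 g/mol = 0.055842 mol
mol N = 2 × 0.1117 g N₂ ÷ 28.014 g/mol = 0.0079746 mol
Divide by the smallest (0.0079746 mol): C 3.000, H 7.003, N 1.000

C3H7N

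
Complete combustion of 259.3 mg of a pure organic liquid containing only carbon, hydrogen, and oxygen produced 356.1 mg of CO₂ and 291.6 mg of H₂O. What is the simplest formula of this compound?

CH4O

mol C = 0.3561 g CO₂ ÷ 44.009 g/mol = 0.0080915 mol
mol H = 2 × 0.2916 g H₂O ÷ 18.015 g/mol = 0.032373 mol
mass O = 0.2593 − (0.097187 + 0.032632) = 0.12948 g → mol O = 0.12948 ÷ 15.999 = 0.0080930 mol
Divide by the smallest (0.0080915 mol): C 1.000, H 4.001, O 1.000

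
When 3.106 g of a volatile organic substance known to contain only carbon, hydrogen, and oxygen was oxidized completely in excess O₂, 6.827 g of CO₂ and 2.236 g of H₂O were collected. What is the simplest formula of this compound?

C5H8O2

mol C = 6.827 g CO₂ ÷ 44.009 g/mol = 0.15513 mol
mol H = 2 × 2.236 g H₂O ÷ 18.015 g/mol = 0.24824 mol
mass O = 3.106 − (1.8632 + 0.25022) = 0.99254 g → mol O = 0.99254 ÷ 15.999 = 0.062038 mol
Divide by the smallest (0.062038 mol): C 2.501, H 4.001, O 1.000
Multiplying each by 2 gives whole numbers: C 5.00, H 8.00, O 2.00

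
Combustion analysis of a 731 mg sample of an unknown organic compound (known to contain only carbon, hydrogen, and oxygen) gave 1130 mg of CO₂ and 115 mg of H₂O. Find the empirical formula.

mol C = 1.13 g CO₂ ÷ 44.009 g/mol = 0.02568 mol
mol H = 2 × 0.115 g H₂O ÷ 18.015 g/mol = 0.01277 mol
mass O = 0.731 − (0.3084 + 0.01287) = 0.4097 g → mol O = 0.4097 ÷ 15.999 = 0.02561 mol
Divide by the smallest (0.01277 mol): C 2.011, H 1.000, O 2.006

C2HO2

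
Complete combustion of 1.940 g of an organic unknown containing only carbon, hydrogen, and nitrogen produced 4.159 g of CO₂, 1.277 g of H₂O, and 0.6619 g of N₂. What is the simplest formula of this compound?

C2H3N

mol C = 4.159 g CO₂ ÷ 44.009 g/mol = 0.094503 mol
mol H = 2 × 1.277 g H₂O ÷ 18.015 g/mol = 0.14177 mol
mol N = 2 × 0.6619 g N₂ ÷ 28.014 g/mol = 0.047255 mol
Divide by the smallest (0.047255 mol): C 2.000, H 3.000, N 1.000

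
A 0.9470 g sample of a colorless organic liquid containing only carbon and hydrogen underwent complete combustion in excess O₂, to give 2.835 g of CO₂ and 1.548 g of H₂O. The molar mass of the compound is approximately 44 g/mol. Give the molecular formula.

mol C = 2.835 g CO₂ ÷ 44.009 g/mol = 0.064419 mol
mol H = 2 × 1.548 g H₂O ÷ 18.015 g/mol = 0.17186 mol
Divide by the smallest (0.064419 mol): C 1.000, H 2.668
Multiplying each by 3 gives whole numbers: C 3.00, H 8.00
Empirical formula: C3H8
Empirical-formula mass = 44.10 g/mol; 44 ÷ 44.10 ≈ 1, so the molecular formula is C3H8.

C3H8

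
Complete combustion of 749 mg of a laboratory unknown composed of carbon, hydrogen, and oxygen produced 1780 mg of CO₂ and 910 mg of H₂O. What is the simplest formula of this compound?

C4H10O

mol C = 1.78 g CO₂ ÷ 44.009 g/mol = 0.04045 mol
mol H = 2 × 0.910 g H₂O ÷ 18.015 g/mol = 0.1010 mol
mass O = 0.749 − (0.4858 + 0.1018) = 0.1614 g → mol O = 0.1614 ÷ 15.999 = 0.01009 mol
Divide by the smallest (0.01009 mol): C 4.010, H 10.017, O 1.000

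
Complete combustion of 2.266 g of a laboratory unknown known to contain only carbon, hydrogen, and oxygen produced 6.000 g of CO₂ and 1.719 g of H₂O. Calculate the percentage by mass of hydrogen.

8.49%

mol C = 6.000 g CO₂ ÷ 44.009 g/mol = 0.13634 mol
mol H = 2 × 1.719 g H₂O ÷ 18.015 g/mol = 0.19084 mol
mass O = 2.266 − (1.6375 + 0.19237) = 0.43610 g → mol O = 0.43610 ÷ 15.999 = 0.027258 mol
mass % H = 0.19237 g ÷ 2.266 g × 100%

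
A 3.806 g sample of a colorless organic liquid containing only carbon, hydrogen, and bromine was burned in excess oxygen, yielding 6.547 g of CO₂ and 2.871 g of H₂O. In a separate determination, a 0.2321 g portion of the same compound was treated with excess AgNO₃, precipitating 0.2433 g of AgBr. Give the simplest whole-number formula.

C7H15Br

mol C = 6.547 g CO₂ ÷ 44.009 g/mol = 0.14877 mol
mol H = 2 × 2.871 g H₂O ÷ 18.015 g/mol = 0.31873 mol
From the AgBr data: mol Br per gram of compound = (0.2433 ÷ 187.772) ÷ 0.2321 = 0.0055826 mol/g, so in the 3.806 g combustion sample mol Br = 0.021247 mol
Divide by the smallest (0.021247 mol): C 7.002, H 15.001, Br 1.000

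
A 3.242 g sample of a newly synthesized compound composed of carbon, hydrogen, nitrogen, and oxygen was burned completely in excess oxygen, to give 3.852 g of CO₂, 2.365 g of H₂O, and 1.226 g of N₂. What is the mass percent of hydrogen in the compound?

mol C = 3.852 g CO₂ ÷ 44.009 g/mol = 0.087528 mol
mol H = 2 × 2.365 g H₂O ÷ 18.015 g/mol = 0.26256 mol
mol N = 2 × 1.226 g N₂ ÷ 28.014 g/mol = 0.087528 mol
mass O = 3.242 − (1.0513 + 0.26466 + 1.2260) = 0.70005 g → mol O = 0.70005 ÷ 15.999 = 0.043756 mol
mass % H = 0.26466 g ÷ 3.242 g × 100%

8.16%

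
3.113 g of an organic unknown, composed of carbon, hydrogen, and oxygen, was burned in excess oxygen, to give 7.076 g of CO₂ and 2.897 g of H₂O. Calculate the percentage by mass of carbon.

mol C = 7.076 g CO₂ ÷ 44.009 g/mol = 0.16079 mol
mol H = 2 × 2.897 g H₂O ÷ 18.015 g/mol = 0.32162 mol
mass O = 3.113 − (1.9312 + 0.32419) = 0.85761 g → mol O = 0.85761 ÷ 15.999 = 0.053604 mol
mass % C = 1.9312 g ÷ 3.113 g × 100%

62.04%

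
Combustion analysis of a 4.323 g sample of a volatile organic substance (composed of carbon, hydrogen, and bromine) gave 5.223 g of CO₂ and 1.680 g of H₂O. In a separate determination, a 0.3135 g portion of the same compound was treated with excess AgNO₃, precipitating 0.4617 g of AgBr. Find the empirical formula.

C7H11Br2

mol C = 5.223 g CO₂ ÷ 44.009 g/mol = 0.11868 mol
mol H = 2 × 1.680 g H₂O ÷ 18.015 g/mol = 0.18651 mol
From the AgBr data: mol Br per gram of compound = (0.4617 ÷ 187.772) ÷ 0.3135 = 0.0078432 mol/g, so in the 4.323 g combustion sample mol Br = 0.033906 mol
Divide by the smallest (0.033906 mol): C 3.500, H 5.501, Br 1.000
Multiplying each by 2 gives whole numbers: C 7.00, H 11.00, Br 2.00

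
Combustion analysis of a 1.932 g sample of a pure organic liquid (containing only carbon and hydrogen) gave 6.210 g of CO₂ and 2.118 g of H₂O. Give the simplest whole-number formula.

mol C = 6.210 g CO₂ ÷ 44.009 g/mol = 0.14111 mol
mol H = 2 × 2.118 g H₂O ÷ 18.015 g/mol = 0.23514 mol
Divide by the smallest (0.14111 mol): C 1.000, H 1.666
Multiplying each by 3 gives whole numbers: C 3.00, H 5.00

C3H5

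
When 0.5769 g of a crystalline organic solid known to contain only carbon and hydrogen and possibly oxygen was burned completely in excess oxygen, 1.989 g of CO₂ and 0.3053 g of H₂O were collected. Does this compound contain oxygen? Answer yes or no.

mol C = 1.989 g CO₂ ÷ 44.009 g/mol = 0.045195 mol
mol H = 2 × 0.3053 g H₂O ÷ 18.015 g/mol = 0.033894 mol
C and H together account for 0.57701 g — essentially the entire 0.5769 g sample — so the compound contains no oxygen.

no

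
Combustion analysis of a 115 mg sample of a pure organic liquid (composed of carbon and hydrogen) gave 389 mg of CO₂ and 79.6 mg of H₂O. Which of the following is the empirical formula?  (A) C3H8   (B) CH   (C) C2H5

mol C = 0.389 g CO₂ ÷ 44.009 g/mol = 0.008839 mol
mol H = 2 × 0.0796 g H₂O ÷ 18.015 g/mol = 0.008837 mol
Divide by the smallest (0.008837 mol): C 1.000, H 1.000

(B) CH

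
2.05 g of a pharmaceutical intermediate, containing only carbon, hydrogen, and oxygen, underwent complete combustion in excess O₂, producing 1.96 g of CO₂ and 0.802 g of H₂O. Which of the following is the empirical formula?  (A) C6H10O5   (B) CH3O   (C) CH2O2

mol C = 1.96 g CO₂ ÷ 44.009 g/mol = 0.04454 mol
mol H = 2 × 0.802 g H₂O ÷ 18.015 g/mol = 0.08904 mol
mass O = 2.05 − (0.5349 + 0.08975) = 1.425 g → mol O = 1.425 ÷ 15.999 = 0.08909 mol
Divide by the smallest (0.04454 mol): C 1.000, H 1.999, O 2.000

(C) CH2O2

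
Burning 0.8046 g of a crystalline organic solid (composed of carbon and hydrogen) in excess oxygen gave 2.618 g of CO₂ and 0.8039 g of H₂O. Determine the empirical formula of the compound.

C2H3

mol C = 2.618 g CO₂ ÷ 44.009 g/mol = 0.059488 mol
mol H = 2 × 0.8039 g H₂O ÷ 18.015 g/mol = 0.089248 mol
Divide by the smallest (0.059488 mol): C 1.000, H 1.500
Multiplying each by 2 gives whole numbers: C 2.00, H 3.00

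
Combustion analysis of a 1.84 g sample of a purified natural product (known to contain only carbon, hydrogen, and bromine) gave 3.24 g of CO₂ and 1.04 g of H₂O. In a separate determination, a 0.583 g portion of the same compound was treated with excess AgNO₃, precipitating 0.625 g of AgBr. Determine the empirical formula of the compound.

C7H11Br

mol C = 3.24 g CO₂ ÷ 44.009 g/mol = 0.07362 mol
mol H = 2 × 1.04 g H₂O ÷ 18.015 g/mol = 0.1155 mol
From the AgBr data: mol Br per gram of compound = (0.625 ÷ 187.772) ÷ 0.583 = 0.005709 mol/g, so in the 1.84 g combustion sample mol Br = 0.01051 mol
Divide by the smallest (0.01051 mol): C 7.008, H 10.991, Br 1.000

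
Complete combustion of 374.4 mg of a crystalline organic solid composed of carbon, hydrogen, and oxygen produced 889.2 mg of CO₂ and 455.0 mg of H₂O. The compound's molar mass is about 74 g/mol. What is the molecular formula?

C4H10O

mol C = 0.8892 g CO₂ ÷ 44.009 g/mol = 0.020205 mol
mol H = 2 × 0.4550 g H₂O ÷ 18.015 g/mol = 0.050513 mol
mass O = 0.3744 − (0.24268 + 0.050918) = 0.080801 g → mol O = 0.080801 ÷ 15.999 = 0.0050504 mol
Divide by the smallest (0.0050504 mol): C 4.001, H 10.002, O 1.000
Empirical formula: C4H10O
Empirical-formula mass = 74.12 g/mol; 74 ÷ 74.12 ≈ 1, so the molecular formula is C4H10O.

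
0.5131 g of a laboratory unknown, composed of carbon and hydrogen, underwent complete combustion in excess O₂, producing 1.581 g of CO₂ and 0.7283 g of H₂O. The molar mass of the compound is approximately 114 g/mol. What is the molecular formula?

mol C = 1.581 g CO₂ ÷ 44.009 g/mol = 0.035924 mol
mol H = 2 × 0.7283 g H₂O ÷ 18.015 g/mol = 0.080855 mol
Divide by the smallest (0.035924 mol): C 1.000, H 2.251
Multiplying each by 4 gives whole numbers: C 4.00, H 9.00
Empirical formula: C4H9
Empirical-formula mass = 57.12 g/mol; 114 ÷ 57.12 ≈ 2, so the molecular formula is C8H18.

C8H18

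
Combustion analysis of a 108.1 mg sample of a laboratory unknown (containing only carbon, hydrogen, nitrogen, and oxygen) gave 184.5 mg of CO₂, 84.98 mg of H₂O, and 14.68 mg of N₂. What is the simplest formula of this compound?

mol C = 0.1845 g CO₂ ÷ 44.009 g/mol = 0.0041923 mol
mol H = 2 × 0.08498 g H₂O ÷ 18.015 g/mol = 0.0094344 mol
mol N = 2 × 0.01468 g N₂ ÷ 28.014 g/mol = 0.0010480 mol
mass O = 0.1081 − (0.050354 + 0.0095098 + 0.014680) = 0.033556 g → mol O = 0.033556 ÷ 15.999 = 0.0020974 mol
Divide by the smallest (0.0010480 mol): C 4.000, H 9.002, N 1.000, O 2.001

C4H9NO2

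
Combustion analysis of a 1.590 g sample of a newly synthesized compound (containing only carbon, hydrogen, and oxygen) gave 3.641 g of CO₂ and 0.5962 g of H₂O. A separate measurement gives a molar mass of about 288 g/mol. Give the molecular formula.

C15H12O6

mol C = 3.641 g CO₂ ÷ 44.009 g/mol = 0.082733 mol
mol H = 2 × 0.5962 g H₂O ÷ 18.015 g/mol = 0.066189 mol
mass O = 1.590 − (0.99371 + 0.066719) = 0.52957 g → mol O = 0.52957 ÷ 15.999 = 0.033100 mol
Divide by the smallest (0.033100 mol): C 2.499, H 2.000, O 1.000
Multiplying each by 2 gives whole numbers: C 5.00, H 4.00, O 2.00
Empirical formula: C5H4O2
Empirical-formula mass = 96.08 g/mol; 288 ÷ 96.08 ≈ 3, so the molecular formula is C15H12O6.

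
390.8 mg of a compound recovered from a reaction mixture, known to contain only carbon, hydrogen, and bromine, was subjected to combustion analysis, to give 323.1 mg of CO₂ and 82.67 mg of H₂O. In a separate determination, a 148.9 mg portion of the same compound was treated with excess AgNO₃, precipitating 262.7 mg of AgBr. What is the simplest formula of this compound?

mol C = 0.3231 g CO₂ ÷ 44.009 g/mol = 0.0073417 mol
mol H = 2 × 0.08267 g H₂O ÷ 18.015 g/mol = 0.0091779 mol
From the AgBr data: mol Br per gram of compound = (0.2627 ÷ 187.772) ÷ 0.1489 = 0.0093958 mol/g, so in the 0.3908 g combustion sample mol Br = 0.0036719 mol
Divide by the smallest (0.0036719 mol): C 1.999, H 2.500, Br 1.000
Multiplying each by 2 gives whole numbers: C 4.00, H 5.00, Br 2.00

C4H5Br2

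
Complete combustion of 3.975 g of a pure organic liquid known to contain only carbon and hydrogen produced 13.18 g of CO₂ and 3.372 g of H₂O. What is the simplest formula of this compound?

mol C = 13.18 g CO₂ ÷ 44.009 g/mol = 0.29948 mol
mol H = 2 × 3.372 g H₂O ÷ 18.015 g/mol = 0.37435 mol
Divide by the smallest (0.29948 mol): C 1.000, H 1.250
Multiplying each by 4 gives whole numbers: C 4.00, H 5.00

C4H5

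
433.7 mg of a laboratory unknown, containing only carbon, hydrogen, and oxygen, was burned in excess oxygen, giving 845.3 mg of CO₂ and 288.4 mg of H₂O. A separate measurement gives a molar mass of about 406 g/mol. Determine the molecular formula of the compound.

mol C = 0.8453 g CO₂ ÷ 44.009 g/mol = 0.019207 mol
mol H = 2 × 0.2884 g H₂O ÷ 18.015 g/mol = 0.032018 mol
mass O = 0.4337 − (0.23070 + 0.032274) = 0.17073 g → mol O = 0.17073 ÷ 15.999 = 0.010671 mol
Divide by the smallest (0.010671 mol): C 1.800, H 3.000, O 1.000
Multiplying each by 5 gives whole numbers: C 9.00, H 15.00, O 5.00
Empirical formula: C9H15O5
Empirical-formula mass = 203.21 g/mol; 406 ÷ 203.21 ≈ 2, so the molecular formula is C18H30O10.

C18H30O10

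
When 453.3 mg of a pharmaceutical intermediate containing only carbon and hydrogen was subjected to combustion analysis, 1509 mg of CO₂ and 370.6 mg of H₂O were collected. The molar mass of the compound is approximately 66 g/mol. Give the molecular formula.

mol C = 1.509 g CO₂ ÷ 44.009 g/mol = 0.034288 mol
mol H = 2 × 0.3706 g H₂O ÷ 18.015 g/mol = 0.041143 mol
Divide by the smallest (0.034288 mol): C 1.000, H 1.200
Multiplying each by 5 gives whole numbers: C 5.00, H 6.00
Empirical formula: C5H6
Empirical-formula mass = 66.10 g/mol; 66 ÷ 66.10 ≈ 1, so the molecular formula is C5H6.

C5H6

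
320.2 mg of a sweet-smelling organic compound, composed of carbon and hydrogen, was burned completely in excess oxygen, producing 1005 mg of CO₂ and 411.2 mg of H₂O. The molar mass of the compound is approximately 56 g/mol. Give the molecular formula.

C4H8

mol C = 1.005 g CO₂ ÷ 44.009 g/mol = 0.022836 mol
mol H = 2 × 0.4112 g H₂O ÷ 18.015 g/mol = 0.045651 mol
Divide by the smallest (0.022836 mol): C 1.000, H 1.999
Empirical formula: CH2
Empirical-formula mass = 14.03 g/mol; 56 ÷ 14.03 ≈ 4, so the molecular formula is C4H8.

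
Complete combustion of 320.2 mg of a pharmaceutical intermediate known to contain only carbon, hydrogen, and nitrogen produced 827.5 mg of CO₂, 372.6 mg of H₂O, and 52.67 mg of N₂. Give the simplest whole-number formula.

C5H11N

mol C = 0.8275 g CO₂ ÷ 44.009 g/mol = 0.018803 mol
mol H = 2 × 0.3726 g H₂O ÷ 18.015 g/mol = 0.041366 mol
mol N = 2 × 0.05267 g N₂ ÷ 28.014 g/mol = 0.0037603 mol
Divide by the smallest (0.0037603 mol): C 5.000, H 11.001, N 1.000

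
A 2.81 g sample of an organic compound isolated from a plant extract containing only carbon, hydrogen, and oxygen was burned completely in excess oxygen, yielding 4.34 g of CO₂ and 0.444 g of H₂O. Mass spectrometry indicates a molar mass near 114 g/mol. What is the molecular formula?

C4H2O4

mol C = 4.34 g CO₂ ÷ 44.009 g/mol = 0.09862 mol
mol H = 2 × 0.444 g H₂O ÷ 18.015 g/mol = 0.04929 mol
mass O = 2.81 − (1.184 + 0.04969) = 1.576 g → mol O = 1.576 ÷ 15.999 = 0.09850 mol
Divide by the smallest (0.04929 mol): C 2.001, H 1.000, O 1.998
Empirical formula: C2HO2
Empirical-formula mass = 57.03 g/mol; 114 ÷ 57.03 ≈ 2, so the molecular formula is C4H2O4.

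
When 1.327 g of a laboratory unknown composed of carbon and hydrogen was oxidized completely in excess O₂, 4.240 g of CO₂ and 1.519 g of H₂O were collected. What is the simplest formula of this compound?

mol C = 4.240 g CO₂ ÷ 44.009 g/mol = 0.096344 mol
mol H = 2 × 1.519 g H₂O ÷ 18.015 g/mol = 0.16864 mol
Divide by the smallest (0.096344 mol): C 1.000, H 1.750
Multiplying each by 4 gives whole numbers: C 4.00, H 7.00

C4H7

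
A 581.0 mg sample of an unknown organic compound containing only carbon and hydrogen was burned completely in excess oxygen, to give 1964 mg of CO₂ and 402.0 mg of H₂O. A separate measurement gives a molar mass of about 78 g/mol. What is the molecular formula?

C6H6

mol C = 1.964 g CO₂ ÷ 44.009 g/mol = 0.044627 mol
mol H = 2 × 0.4020 g H₂O ÷ 18.015 g/mol = 0.044629 mol
Divide by the smallest (0.044627 mol): C 1.000, H 1.000
Empirical formula: CH
Empirical-formula mass = 13.02 g/mol; 78 ÷ 13.02 ≈ 6, so the molecular formula is C6H6.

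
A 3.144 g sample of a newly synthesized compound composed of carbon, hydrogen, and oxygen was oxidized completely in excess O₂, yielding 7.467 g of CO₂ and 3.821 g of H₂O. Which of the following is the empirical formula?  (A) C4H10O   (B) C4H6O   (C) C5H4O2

mol C = 7.467 g CO₂ ÷ 44.009 g/mol = 0.16967 mol
mol H = 2 × 3.821 g H₂O ÷ 18.015 g/mol = 0.42420 mol
mass O = 3.144 − (2.0379 + 0.42760) = 0.67850 g → mol O = 0.67850 ÷ 15.999 = 0.042409 mol
Divide by the smallest (0.042409 mol): C 4.001, H 10.003, O 1.000

(A) C4H10O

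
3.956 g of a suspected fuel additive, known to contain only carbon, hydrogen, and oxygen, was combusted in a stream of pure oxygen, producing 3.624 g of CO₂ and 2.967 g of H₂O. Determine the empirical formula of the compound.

CH4O2

mol C = 3.624 g CO₂ ÷ 44.009 g/mol = 0.082347 mol
mol H = 2 × 2.967 g H₂O ÷ 18.015 g/mol = 0.32939 mol
mass O = 3.956 − (0.98907 + 0.33203) = 2.6349 g → mol O = 2.6349 ÷ 15.999 = 0.16469 mol
Divide by the smallest (0.082347 mol): C 1.000, H 4.000, O 2.000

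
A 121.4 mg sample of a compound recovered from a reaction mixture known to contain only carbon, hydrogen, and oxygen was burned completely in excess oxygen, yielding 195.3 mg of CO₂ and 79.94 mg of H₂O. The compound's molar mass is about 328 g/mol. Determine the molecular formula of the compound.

C12H24O10

mol C = 0.1953 g CO₂ ÷ 44.009 g/mol = 0.0044377 mol
mol H = 2 × 0.07994 g H₂O ÷ 18.015 g/mol = 0.0088748 mol
mass O = 0.1214 − (0.053302 + 0.0089458) = 0.059153 g → mol O = 0.059153 ÷ 15.999 = 0.0036973 mol
Divide by the smallest (0.0036973 mol): C 1.200, H 2.400, O 1.000
Multiplying each by 5 gives whole numbers: C 6.00, H 12.00, O 5.00
Empirical formula: C6H12O5
Empirical-formula mass = 164.16 g/mol; 328 ÷ 164.16 ≈ 2, so the molecular formula is C12H24O10.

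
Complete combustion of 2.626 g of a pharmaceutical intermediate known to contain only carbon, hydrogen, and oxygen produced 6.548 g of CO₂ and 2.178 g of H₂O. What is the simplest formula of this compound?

C8H13O2

mol C = 6.548 g CO₂ ÷ 44.009 g/mol = 0.14879 mol
mol H = 2 × 2.178 g H₂O ÷ 18.015 g/mol = 0.24180 mol
mass O = 2.626 − (1.7871 + 0.24373) = 0.59518 g → mol O = 0.59518 ÷ 15.999 = 0.037201 mol
Divide by the smallest (0.037201 mol): C 4.000, H 6.500, O 1.000
Multiplying each by 2 gives whole numbers: C 8.00, H 13.00, O 2.00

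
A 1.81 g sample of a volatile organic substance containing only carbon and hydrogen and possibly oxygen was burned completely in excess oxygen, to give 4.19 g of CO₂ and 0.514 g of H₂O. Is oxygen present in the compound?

yes

mol C = 4.19 g CO₂ ÷ 44.009 g/mol = 0.09521 mol
mol H = 2 × 0.514 g H₂O ÷ 18.015 g/mol = 0.05706 mol
C and H account for only 1.201 g of the 1.81 g sample; the remaining 0.6089 g must be oxygen.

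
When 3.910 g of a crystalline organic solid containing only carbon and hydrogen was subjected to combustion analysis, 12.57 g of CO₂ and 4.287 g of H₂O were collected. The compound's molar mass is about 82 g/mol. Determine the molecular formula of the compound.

C6H10

mol C = 12.57 g CO₂ ÷ 44.009 g/mol = 0.28562 mol
mol H = 2 × 4.287 g H₂O ÷ 18.015 g/mol = 0.47594 mol
Divide by the smallest (0.28562 mol): C 1.000, H 1.666
Multiplying each by 3 gives whole numbers: C 3.00, H 5.00
Empirical formula: C3H5
Empirical-formula mass = 41.07 g/mol; 82 ÷ 41.07 ≈ 2, so the molecular formula is C6H10.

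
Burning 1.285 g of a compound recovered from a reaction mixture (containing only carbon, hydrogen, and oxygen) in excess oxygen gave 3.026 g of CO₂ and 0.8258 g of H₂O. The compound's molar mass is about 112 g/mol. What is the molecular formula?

mol C = 3.026 g CO₂ ÷ 44.009 g/mol = 0.068759 mol
mol H = 2 × 0.8258 g H₂O ÷ 18.015 g/mol = 0.091679 mol
mass O = 1.285 − (0.82586 + 0.092413) = 0.36673 g → mol O = 0.36673 ÷ 15.999 = 0.022922 mol
Divide by the smallest (0.022922 mol): C 3.000, H 4.000, O 1.000
Empirical formula: C3H4O
Empirical-formula mass = 56.06 g/mol; 112 ÷ 56.06 ≈ 2, so the molecular formula is C6H8O2.

C6H8O2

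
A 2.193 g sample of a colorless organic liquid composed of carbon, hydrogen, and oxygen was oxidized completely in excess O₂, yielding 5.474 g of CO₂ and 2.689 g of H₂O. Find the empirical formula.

mol C = 5.474 g CO₂ ÷ 44.009 g/mol = 0.12438 mol
mol H = 2 × 2.689 g H₂O ÷ 18.015 g/mol = 0.29853 mol
mass O = 2.193 − (1.4940 + 0.30092) = 0.39811 g → mol O = 0.39811 ÷ 15.999 = 0.024883 mol
Divide by the smallest (0.024883 mol): C 4.999, H 11.997, O 1.000

C5H12O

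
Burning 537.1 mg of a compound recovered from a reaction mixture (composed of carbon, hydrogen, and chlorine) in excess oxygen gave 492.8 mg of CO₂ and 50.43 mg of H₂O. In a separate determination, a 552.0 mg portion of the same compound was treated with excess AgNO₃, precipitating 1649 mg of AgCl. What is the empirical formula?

mol C = 0.4928 g CO₂ ÷ 44.009 g/mol = 0.011198 mol
mol H = 2 × 0.05043 g H₂O ÷ 18.015 g/mol = 0.0055987 mol
From the AgCl data: mol Cl per gram of compound = (1.649 ÷ 143.318) ÷ 0.5520 = 0.020844 mol/g, so in the 0.5371 g combustion sample mol Cl = 0.011195 mol
Divide by the smallest (0.0055987 mol): C 2.000, H 1.000, Cl 2.000

C2HCl2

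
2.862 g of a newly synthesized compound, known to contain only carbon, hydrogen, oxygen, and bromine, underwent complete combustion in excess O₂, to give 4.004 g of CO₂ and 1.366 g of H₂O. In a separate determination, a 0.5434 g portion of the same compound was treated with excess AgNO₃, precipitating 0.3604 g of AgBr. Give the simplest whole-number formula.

C9H15BrO5

mol C = 4.004 g CO₂ ÷ 44.009 g/mol = 0.090981 mol
mol H = 2 × 1.366 g H₂O ÷ 18.015 g/mol = 0.15165 mol
From the AgBr data: mol Br per gram of compound = (0.3604 ÷ 187.772) ÷ 0.5434 = 0.0035321 mol/g, so in the 2.862 g combustion sample mol Br = 0.010109 mol
mass O = 2.862 − (1.0928 + 0.15286 + 0.80774) = 0.80862 g → mol O = 0.80862 ÷ 15.999 = 0.050542 mol
Divide by the smallest (0.010109 mol): C 9.000, H 15.002, Br 1.000, O 5.000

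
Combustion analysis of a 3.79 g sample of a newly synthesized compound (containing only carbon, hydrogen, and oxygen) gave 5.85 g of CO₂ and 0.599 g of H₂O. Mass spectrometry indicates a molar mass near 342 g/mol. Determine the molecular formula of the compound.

C12H6O12

mol C = 5.85 g CO₂ ÷ 44.009 g/mol = 0.1329 mol
mol H = 2 × 0.599 g H₂O ÷ 18.015 g/mol = 0.06650 mol
mass O = 3.79 − (1.597 + 0.06703) = 2.126 g → mol O = 2.126 ÷ 15.999 = 0.1329 mol
Divide by the smallest (0.06650 mol): C 1.999, H 1.000, O 1.999
Empirical formula: C2HO2
Empirical-formula mass = 57.03 g/mol; 342 ÷ 57.03 ≈ 6, so the molecular formula is C12H6O12.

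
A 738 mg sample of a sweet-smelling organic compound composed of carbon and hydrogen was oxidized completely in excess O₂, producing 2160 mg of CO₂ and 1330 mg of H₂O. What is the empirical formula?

mol C = 2.16 g CO₂ ÷ 44.009 g/mol = 0.04908 mol
mol H = 2 × 1.33 g H₂O ÷ 18.015 g/mol = 0.1477 mol
Divide by the smallest (0.04908 mol): C 1.000, H 3.008

CH3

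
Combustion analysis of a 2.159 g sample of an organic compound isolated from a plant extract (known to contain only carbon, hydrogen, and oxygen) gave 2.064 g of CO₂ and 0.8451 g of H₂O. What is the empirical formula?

mol C = 2.064 g CO₂ ÷ 44.009 g/mol = 0.046899 mol
mol H = 2 × 0.8451 g H₂O ÷ 18.015 g/mol = 0.093822 mol
mass O = 2.159 − (0.56331 + 0.094572) = 1.5011 g → mol O = 1.5011 ÷ 15.999 = 0.093826 mol
Divide by the smallest (0.046899 mol): C 1.000, H 2.000, O 2.001

CH2O2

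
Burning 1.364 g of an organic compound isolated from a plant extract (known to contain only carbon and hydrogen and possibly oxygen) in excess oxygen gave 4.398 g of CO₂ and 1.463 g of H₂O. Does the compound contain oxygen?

mol C = 4.398 g CO₂ ÷ 44.009 g/mol = 0.099934 mol
mol H = 2 × 1.463 g H₂O ÷ 18.015 g/mol = 0.16242 mol
C and H together account for 1.3640 g — essentially the entire 1.364 g sample — so the compound contains no oxygen.

no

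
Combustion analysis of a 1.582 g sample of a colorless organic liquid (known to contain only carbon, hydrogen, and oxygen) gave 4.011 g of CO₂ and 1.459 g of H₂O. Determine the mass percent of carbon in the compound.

69.20%

mol C = 4.011 g CO₂ ÷ 44.009 g/mol = 0.091140 mol
mol H = 2 × 1.459 g H₂O ÷ 18.015 g/mol = 0.16198 mol
mass O = 1.582 − (1.0947 + 0.16327) = 0.32404 g → mol O = 0.32404 ÷ 15.999 = 0.020254 mol
mass % C = 1.0947 g ÷ 1.582 g × 100%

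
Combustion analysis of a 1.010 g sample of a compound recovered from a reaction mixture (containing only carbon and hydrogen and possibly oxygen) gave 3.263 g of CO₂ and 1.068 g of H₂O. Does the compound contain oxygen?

mol C = 3.263 g CO₂ ÷ 44.009 g/mol = 0.074144 mol
mol H = 2 × 1.068 g H₂O ÷ 18.015 g/mol = 0.11857 mol
C and H together account for 1.0101 g — essentially the entire 1.010 g sample — so the compound contains no oxygen.

no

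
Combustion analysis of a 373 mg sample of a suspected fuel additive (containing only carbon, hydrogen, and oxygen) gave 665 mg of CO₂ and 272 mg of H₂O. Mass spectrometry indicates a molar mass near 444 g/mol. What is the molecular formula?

C18H36O12

mol C = 0.665 g CO₂ ÷ 44.009 g/mol = 0.01511 mol
mol H = 2 × 0.272 g H₂O ÷ 18.015 g/mol = 0.03020 mol
mass O = 0.373 − (0.1815 + 0.03044) = 0.1611 g → mol O = 0.1611 ÷ 15.999 = 0.01007 mol
Divide by the smallest (0.01007 mol): C 1.501, H 2.999, O 1.000
Multiplying each by 2 gives whole numbers: C 3.00, H 6.00, O 2.00
Empirical formula: C3H6O2
Empirical-formula mass = 74.08 g/mol; 444 ÷ 74.08 ≈ 6, so the molecular formula is C18H36O12.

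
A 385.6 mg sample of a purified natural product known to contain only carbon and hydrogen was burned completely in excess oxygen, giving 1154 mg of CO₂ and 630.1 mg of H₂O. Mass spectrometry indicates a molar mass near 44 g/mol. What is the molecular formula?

mol C = 1.154 g CO₂ ÷ 44.009 g/mol = 0.026222 mol
mol H = 2 × 0.6301 g H₂O ÷ 18.015 g/mol = 0.069953 mol
Divide by the smallest (0.026222 mol): C 1.000, H 2.668
Multiplying each by 3 gives whole numbers: C 3.00, H 8.00
Empirical formula: C3H8
Empirical-formula mass = 44.10 g/mol; 44 ÷ 44.10 ≈ 1, so the molecular formula is C3H8.

C3H8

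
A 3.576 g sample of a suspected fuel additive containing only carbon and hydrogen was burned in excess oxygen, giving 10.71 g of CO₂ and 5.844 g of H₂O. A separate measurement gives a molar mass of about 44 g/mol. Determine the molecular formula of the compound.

C3H8

mol C = 10.71 g CO₂ ÷ 44.009 g/mol = 0.24336 mol
mol H = 2 × 5.844 g H₂O ÷ 18.015 g/mol = 0.64879 mol
Divide by the smallest (0.24336 mol): C 1.000, H 2.666
Multiplying each by 3 gives whole numbers: C 3.00, H 8.00
Empirical formula: C3H8
Empirical-formula mass = 44.10 g/mol; 44 ÷ 44.10 ≈ 1, so the molecular formula is C3H8.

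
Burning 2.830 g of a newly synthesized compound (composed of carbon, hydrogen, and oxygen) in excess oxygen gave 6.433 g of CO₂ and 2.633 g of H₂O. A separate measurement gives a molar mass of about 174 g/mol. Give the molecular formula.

C9H18O3

mol C = 6.433 g CO₂ ÷ 44.009 g/mol = 0.14617 mol
mol H = 2 × 2.633 g H₂O ÷ 18.015 g/mol = 0.29231 mol
mass O = 2.830 − (1.7557 + 0.29465) = 0.77965 g → mol O = 0.77965 ÷ 15.999 = 0.048731 mol
Divide by the smallest (0.048731 mol): C 3.000, H 5.998, O 1.000
Empirical formula: C3H6O
Empirical-formula mass = 58.08 g/mol; 174 ÷ 58.08 ≈ 3, so the molecular formula is C9H18O3.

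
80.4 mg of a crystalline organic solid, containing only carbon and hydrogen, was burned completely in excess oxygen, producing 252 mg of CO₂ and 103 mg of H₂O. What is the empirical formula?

CH2

mol C = 0.252 g CO₂ ÷ 44.009 g/mol = 0.005726 mol
mol H = 2 × 0.103 g H₂O ÷ 18.015 g/mol = 0.01143 mol
Divide by the smallest (0.005726 mol): C 1.000, H 1.997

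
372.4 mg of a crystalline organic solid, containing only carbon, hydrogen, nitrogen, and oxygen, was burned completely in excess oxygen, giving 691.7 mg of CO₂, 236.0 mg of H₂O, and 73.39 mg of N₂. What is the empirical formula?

C3H5NO

mol C = 0.6917 g CO₂ ÷ 44.009 g/mol = 0.015717 mol
mol H = 2 × 0.2360 g H₂O ÷ 18.015 g/mol = 0.026200 mol
mol N = 2 × 0.07339 g N₂ ÷ 28.014 g/mol = 0.0052395 mol
mass O = 0.3724 − (0.18878 + 0.026410 + 0.073390) = 0.083820 g → mol O = 0.083820 ÷ 15.999 = 0.0052391 mol
Divide by the smallest (0.0052391 mol): C 3.000, H 5.001, N 1.000, O 1.000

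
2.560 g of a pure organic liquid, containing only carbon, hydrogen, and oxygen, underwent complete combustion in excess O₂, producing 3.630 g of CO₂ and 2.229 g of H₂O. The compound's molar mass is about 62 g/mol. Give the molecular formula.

C2H6O2

mol C = 3.630 g CO₂ ÷ 44.009 g/mol = 0.082483 mol
mol H = 2 × 2.229 g H₂O ÷ 18.015 g/mol = 0.24746 mol
mass O = 2.560 − (0.99070 + 0.24944) = 1.3199 g → mol O = 1.3199 ÷ 15.999 = 0.082496 mol
Divide by the smallest (0.082483 mol): C 1.000, H 3.000, O 1.000
Empirical formula: CH3O
Empirical-formula mass = 31.03 g/mol; 62 ÷ 31.03 ≈ 2, so the molecular formula is C2H6O2.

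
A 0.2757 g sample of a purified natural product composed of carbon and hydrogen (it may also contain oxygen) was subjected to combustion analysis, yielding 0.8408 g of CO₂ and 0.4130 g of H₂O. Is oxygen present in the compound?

no

mol C = 0.8408 g CO₂ ÷ 44.009 g/mol = 0.019105 mol
mol H = 2 × 0.4130 g H₂O ÷ 18.015 g/mol = 0.045851 mol
C and H together account for 0.27569 g — essentially the entire 0.2757 g sample — so the compound contains no oxygen.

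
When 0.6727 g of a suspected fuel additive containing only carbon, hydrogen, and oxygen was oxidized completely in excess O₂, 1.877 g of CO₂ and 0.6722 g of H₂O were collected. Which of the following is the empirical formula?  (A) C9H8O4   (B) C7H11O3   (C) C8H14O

(C) C8H14O

mol C = 1.877 g CO₂ ÷ 44.009 g/mol = 0.042650 mol
mol H = 2 × 0.6722 g H₂O ÷ 18.015 g/mol = 0.074627 mol
mass O = 0.6727 − (0.51227 + 0.075224) = 0.085203 g → mol O = 0.085203 ÷ 15.999 = 0.0053255 mol
Divide by the smallest (0.0053255 mol): C 8.009, H 14.013, O 1.000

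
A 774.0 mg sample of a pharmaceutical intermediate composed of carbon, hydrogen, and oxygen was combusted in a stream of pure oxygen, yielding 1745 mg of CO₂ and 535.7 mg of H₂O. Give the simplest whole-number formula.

mol C = 1.745 g CO₂ ÷ 44.009 g/mol = 0.039651 mol
mol H = 2 × 0.5357 g H₂O ÷ 18.015 g/mol = 0.059473 mol
mass O = 0.7740 − (0.47625 + 0.059948) = 0.23780 g → mol O = 0.23780 ÷ 15.999 = 0.014864 mol
Divide by the smallest (0.014864 mol): C 2.668, H 4.001, O 1.000
Multiplying each by 3 gives whole numbers: C 8.00, H 12.00, O 3.00

C8H12O3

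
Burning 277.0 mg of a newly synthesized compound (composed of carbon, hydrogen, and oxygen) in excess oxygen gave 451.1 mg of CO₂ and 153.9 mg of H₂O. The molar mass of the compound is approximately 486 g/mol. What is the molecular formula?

mol C = 0.4511 g CO₂ ÷ 44.009 g/mol = 0.010250 mol
mol H = 2 × 0.1539 g H₂O ÷ 18.015 g/mol = 0.017086 mol
mass O = 0.2770 − (0.12311 + 0.017222) = 0.13666 g → mol O = 0.13666 ÷ 15.999 = 0.0085420 mol
Divide by the smallest (0.0085420 mol): C 1.200, H 2.000, O 1.000
Multiplying each by 5 gives whole numbers: C 6.00, H 10.00, O 5.00
Empirical formula: C6H10O5
Empirical-formula mass = 162.14 g/mol; 486 ÷ 162.14 ≈ 3, so the molecular formula is C18H30O15.

C18H30O15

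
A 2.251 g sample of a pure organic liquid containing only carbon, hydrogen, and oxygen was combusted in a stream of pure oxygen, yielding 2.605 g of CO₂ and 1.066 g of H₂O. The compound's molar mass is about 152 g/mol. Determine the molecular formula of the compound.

C4H8O6

mol C = 2.605 g CO₂ ÷ 44.009 g/mol = 0.059192 mol
mol H = 2 × 1.066 g H₂O ÷ 18.015 g/mol = 0.11835 mol
mass O = 2.251 − (0.71096 + 0.11929) = 1.4207 g → mol O = 1.4207 ÷ 15.999 = 0.088802 mol
Divide by the smallest (0.059192 mol): C 1.000, H 1.999, O 1.500
Multiplying each by 2 gives whole numbers: C 2.00, H 4.00, O 3.00
Empirical formula: C2H4O3
Empirical-formula mass = 76.05 g/mol; 152 ÷ 76.05 ≈ 2, so the molecular formula is C4H8O6.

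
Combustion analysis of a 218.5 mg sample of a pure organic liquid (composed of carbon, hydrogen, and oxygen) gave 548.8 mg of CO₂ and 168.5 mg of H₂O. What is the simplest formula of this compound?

C4H6O

mol C = 0.5488 g CO₂ ÷ 44.009 g/mol = 0.012470 mol
mol H = 2 × 0.1685 g H₂O ÷ 18.015 g/mol = 0.018707 mol
mass O = 0.2185 − (0.14978 + 0.018856) = 0.049864 g → mol O = 0.049864 ÷ 15.999 = 0.0031167 mol
Divide by the smallest (0.0031167 mol): C 4.001, H 6.002, O 1.000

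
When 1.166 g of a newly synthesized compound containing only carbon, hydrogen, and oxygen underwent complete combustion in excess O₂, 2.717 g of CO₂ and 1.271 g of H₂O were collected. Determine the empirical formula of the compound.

C7H16O2

mol C = 2.717 g CO₂ ÷ 44.009 g/mol = 0.061737 mol
mol H = 2 × 1.271 g H₂O ÷ 18.015 g/mol = 0.14110 mol
mass O = 1.166 − (0.74153 + 0.14223) = 0.28224 g → mol O = 0.28224 ÷ 15.999 = 0.017641 mol
Divide by the smallest (0.017641 mol): C 3.500, H 7.999, O 1.000
Multiplying each by 2 gives whole numbers: C 7.00, H 16.00, O 2.00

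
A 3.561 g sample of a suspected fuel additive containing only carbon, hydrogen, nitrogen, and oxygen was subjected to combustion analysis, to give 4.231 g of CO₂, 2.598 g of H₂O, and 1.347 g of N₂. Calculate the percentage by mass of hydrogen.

mol C = 4.231 g CO₂ ÷ 44.009 g/mol = 0.096139 mol
mol H = 2 × 2.598 g H₂O ÷ 18.015 g/mol = 0.28843 mol
mol N = 2 × 1.347 g N₂ ÷ 28.014 g/mol = 0.096166 mol
mass O = 3.561 − (1.1547 + 0.29073 + 1.3470) = 0.76854 g → mol O = 0.76854 ÷ 15.999 = 0.048036 mol
mass % H = 0.29073 g ÷ 3.561 g × 100%

8.16%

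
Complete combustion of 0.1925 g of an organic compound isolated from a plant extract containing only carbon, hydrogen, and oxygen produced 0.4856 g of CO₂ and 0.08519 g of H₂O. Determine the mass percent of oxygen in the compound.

26.20%

mol C = 0.4856 g CO₂ ÷ 44.009 g/mol = 0.011034 mol
mol H = 2 × 0.08519 g H₂O ÷ 18.015 g/mol = 0.0094577 mol
mass O = 0.1925 − (0.13253 + 0.0095333) = 0.050436 g → mol O = 0.050436 ÷ 15.999 = 0.0031524 mol
mass % O = 0.050436 g ÷ 0.1925 g × 100%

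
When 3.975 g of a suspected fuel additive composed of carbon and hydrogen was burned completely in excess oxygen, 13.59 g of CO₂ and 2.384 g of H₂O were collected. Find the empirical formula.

C7H6

mol C = 13.59 g CO₂ ÷ 44.009 g/mol = 0.30880 mol
mol H = 2 × 2.384 g H₂O ÷ 18.015 g/mol = 0.26467 mol
Divide by the smallest (0.26467 mol): C 1.167, H 1.000
Multiplying each by 6 gives whole numbers: C 7.00, H 6.00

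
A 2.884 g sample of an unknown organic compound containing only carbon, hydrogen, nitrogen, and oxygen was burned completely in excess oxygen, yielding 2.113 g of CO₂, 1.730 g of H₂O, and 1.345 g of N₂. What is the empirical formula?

CH4N2O

mol C = 2.113 g CO₂ ÷ 44.009 g/mol = 0.048013 mol
mol H = 2 × 1.730 g H₂O ÷ 18.015 g/mol = 0.19206 mol
mol N = 2 × 1.345 g N₂ ÷ 28.014 g/mol = 0.096023 mol
mass O = 2.884 − (0.57668 + 0.19360 + 1.3450) = 0.76872 g → mol O = 0.76872 ÷ 15.999 = 0.048048 mol
Divide by the smallest (0.048013 mol): C 1.000, H 4.000, N 2.000, O 1.001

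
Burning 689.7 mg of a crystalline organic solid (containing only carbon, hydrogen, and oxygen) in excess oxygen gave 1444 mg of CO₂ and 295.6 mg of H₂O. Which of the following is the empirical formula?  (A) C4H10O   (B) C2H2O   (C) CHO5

mol C = 1.444 g CO₂ ÷ 44.009 g/mol = 0.032811 mol
mol H = 2 × 0.2956 g H₂O ÷ 18.015 g/mol = 0.032817 mol
mass O = 0.6897 − (0.39410 + 0.033080) = 0.26252 g → mol O = 0.26252 ÷ 15.999 = 0.016409 mol
Divide by the smallest (0.016409 mol): C 2.000, H 2.000, O 1.000

(B) C2H2O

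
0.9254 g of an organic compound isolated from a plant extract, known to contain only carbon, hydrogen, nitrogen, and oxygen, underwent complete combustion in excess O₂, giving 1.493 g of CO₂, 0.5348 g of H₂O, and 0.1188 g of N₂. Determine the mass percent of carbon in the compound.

44.03%

mol C = 1.493 g CO₂ ÷ 44.009 g/mol = 0.033925 mol
mol H = 2 × 0.5348 g H₂O ÷ 18.015 g/mol = 0.059373 mol
mol N = 2 × 0.1188 g N₂ ÷ 28.014 g/mol = 0.0084815 mol
mass O = 0.9254 − (0.40747 + 0.059848 + 0.11880) = 0.33928 g → mol O = 0.33928 ÷ 15.999 = 0.021206 mol
mass % C = 0.40747 g ÷ 0.9254 g × 100%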